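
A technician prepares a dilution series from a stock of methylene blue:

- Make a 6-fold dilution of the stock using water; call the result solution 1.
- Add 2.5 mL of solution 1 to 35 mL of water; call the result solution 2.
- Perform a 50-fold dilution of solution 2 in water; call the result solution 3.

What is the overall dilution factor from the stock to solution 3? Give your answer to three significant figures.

Step 1: 6-fold → factor 6
Step 2: 2.5 mL + 35 mL = 37.5 mL total → factor 37.5/2.5 = 15
Step 3: 50-fold → factor 50
Overall dilution factor = 6 × 15 × 50 = 4500

4.50 × 10^3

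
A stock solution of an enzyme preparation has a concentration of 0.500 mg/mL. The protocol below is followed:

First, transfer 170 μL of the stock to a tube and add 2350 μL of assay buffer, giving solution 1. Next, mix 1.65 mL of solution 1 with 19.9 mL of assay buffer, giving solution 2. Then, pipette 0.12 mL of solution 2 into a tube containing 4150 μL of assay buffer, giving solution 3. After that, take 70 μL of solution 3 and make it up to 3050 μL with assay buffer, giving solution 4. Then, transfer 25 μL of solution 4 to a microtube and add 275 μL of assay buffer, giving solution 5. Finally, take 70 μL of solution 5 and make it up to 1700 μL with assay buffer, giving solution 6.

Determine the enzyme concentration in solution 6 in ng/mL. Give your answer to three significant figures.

Step 1: 170 μL + 2350 μL = 2520 μL total → factor 2520/170 = 14.824
Step 2: 1.65 mL + 19.9 mL = 21.55 mL total → factor 21.55/1.65 = 13.061
Step 3: 0.12 mL + 4150 μL = 4.27 mL total → factor 4.27/0.12 = 35.583
Step 4: 70 μL brought to 3050 μL → factor 3050/70 = 43.571
Step 5: 25 μL + 275 μL = 300 μL total → factor 300/25 = 12
Step 6: 70 μL brought to 1700 μL → factor 1700/70 = 24.286
Overall dilution factor = 14.824 × 13.061 × 35.583 × 43.571 × 12 × 24.286 = 8.7477 × 10^7
Final = 0.500 mg/mL / 8.7477 × 10^7 = 5.716 × 10^-9 mg/mL = 0.00572 ng/mL

0.00572 ng/mL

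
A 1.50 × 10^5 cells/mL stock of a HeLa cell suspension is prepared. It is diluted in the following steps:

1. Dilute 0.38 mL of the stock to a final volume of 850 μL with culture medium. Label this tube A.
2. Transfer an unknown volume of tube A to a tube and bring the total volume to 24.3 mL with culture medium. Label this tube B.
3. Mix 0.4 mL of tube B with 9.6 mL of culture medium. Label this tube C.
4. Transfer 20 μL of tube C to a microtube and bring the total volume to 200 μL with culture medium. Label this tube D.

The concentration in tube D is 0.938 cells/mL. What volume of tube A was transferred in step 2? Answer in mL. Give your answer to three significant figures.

Step 1: 0.38 mL brought to 850 μL → factor 0.85/0.38 = 2.2368
Step 2: v brought to 24.3 mL → factor = 24.3 mL/v
Step 3: 0.4 mL + 9.6 mL = 10 mL total → factor 10/0.4 = 25
Step 4: 20 μL brought to 200 μL → factor 200/20 = 10
Product of known-step factors = 559.21
Overall factor = 1.50 × 10^5 cells/mL / (0.938 cells/mL) = 1.5991 × 10^5
Step-2 factor = 1.5991 × 10^5 / 559.21 = 285.97
v = 24.3 mL / 285.97 = 0.0850 mL

0.0850 mL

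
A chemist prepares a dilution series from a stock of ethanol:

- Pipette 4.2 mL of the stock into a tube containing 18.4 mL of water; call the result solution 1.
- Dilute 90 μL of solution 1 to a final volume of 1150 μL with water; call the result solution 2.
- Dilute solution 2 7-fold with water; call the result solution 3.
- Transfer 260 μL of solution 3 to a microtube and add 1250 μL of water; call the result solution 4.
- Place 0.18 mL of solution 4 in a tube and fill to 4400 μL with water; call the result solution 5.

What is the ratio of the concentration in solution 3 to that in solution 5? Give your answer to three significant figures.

142

Step 1: 4.2 mL + 18.4 mL = 22.6 mL total → factor 22.6/4.2 = 5.381
Step 2: 90 μL brought to 1150 μL → factor 1150/90 = 12.778
Step 3: 7-fold → factor 7
Step 4: 260 μL + 1250 μL = 1510 μL total → factor 1510/260 = 5.8077
Step 5: 0.18 mL brought to 4400 μL → factor 4.4/0.18 = 24.444
Dilution factor to solution 3 = 481.3; to solution 5 = 68328
[solution 3]/[solution 5] = (factor to solution 5)/(factor to solution 3) = 68328/481.3 = 142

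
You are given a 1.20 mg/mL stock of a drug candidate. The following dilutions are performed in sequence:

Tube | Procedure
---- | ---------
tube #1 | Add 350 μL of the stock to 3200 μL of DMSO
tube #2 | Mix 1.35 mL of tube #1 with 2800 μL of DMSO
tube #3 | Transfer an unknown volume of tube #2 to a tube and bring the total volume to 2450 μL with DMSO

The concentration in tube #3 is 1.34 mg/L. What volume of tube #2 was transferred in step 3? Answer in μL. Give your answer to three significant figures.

Step 1: 350 μL + 3200 μL = 3550 μL total → factor 3550/350 = 10.143
Step 2: 1.35 mL + 2800 μL = 4.15 mL total → factor 4.15/1.35 = 3.0741
Step 3: v brought to 2450 μL → factor = 2450 μL/v
Product of known-step factors = 31.18
Overall factor = 1.20 mg/mL / (1.34 mg/L) = 895.52
Step-3 factor = 895.52 / 31.18 = 28.721
v = 2450 μL / 28.721 = 85.3 μL

85.3 μL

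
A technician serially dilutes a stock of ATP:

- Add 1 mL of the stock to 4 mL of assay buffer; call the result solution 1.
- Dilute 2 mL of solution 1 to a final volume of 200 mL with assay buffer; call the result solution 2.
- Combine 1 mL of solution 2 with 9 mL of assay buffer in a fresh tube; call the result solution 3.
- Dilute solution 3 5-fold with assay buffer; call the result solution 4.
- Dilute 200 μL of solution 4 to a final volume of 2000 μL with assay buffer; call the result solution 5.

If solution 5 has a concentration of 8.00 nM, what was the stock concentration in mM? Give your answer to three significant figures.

Step 1: 1 mL + 4 mL = 5 mL total → factor 5/1 = 5
Step 2: 2 mL brought to 200 mL → factor 200/2 = 100
Step 3: 1 mL + 9 mL = 10 mL total → factor 10/1 = 10
Step 4: 5-fold → factor 5
Step 5: 200 μL brought to 2000 μL → factor 2000/200 = 10
Overall dilution factor = 5 × 100 × 10 × 5 × 10 = 2.5 × 10^5
Stock = 8.00 nM × 2.5 × 10^5 = 2.000 × 10^6 nM = 2.00 mM

2.00 mM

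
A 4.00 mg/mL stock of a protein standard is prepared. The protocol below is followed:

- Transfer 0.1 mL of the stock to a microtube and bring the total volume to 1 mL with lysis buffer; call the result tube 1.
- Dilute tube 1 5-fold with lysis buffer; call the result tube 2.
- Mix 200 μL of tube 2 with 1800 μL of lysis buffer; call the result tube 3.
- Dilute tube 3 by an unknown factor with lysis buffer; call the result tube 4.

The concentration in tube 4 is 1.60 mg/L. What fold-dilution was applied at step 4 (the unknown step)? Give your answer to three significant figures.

5.00-fold

Step 1: 0.1 mL brought to 1 mL → factor 1/0.1 = 10
Step 2: 5-fold → factor 5
Step 3: 200 μL + 1800 μL = 2000 μL total → factor 2000/200 = 10
Step 4: unknown factor x
Product of known-step factors = 500
Overall factor = 4.00 mg/mL / (1.60 mg/L) = 2500
x = 2500 / 500 = 5.00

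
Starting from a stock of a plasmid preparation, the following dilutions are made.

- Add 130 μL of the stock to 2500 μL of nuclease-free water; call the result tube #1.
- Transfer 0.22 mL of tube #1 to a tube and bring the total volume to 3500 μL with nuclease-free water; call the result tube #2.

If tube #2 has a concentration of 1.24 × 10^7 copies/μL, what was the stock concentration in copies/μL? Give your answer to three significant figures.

Step 1: 130 μL + 2500 μL = 2630 μL total → factor 2630/130 = 20.231
Step 2: 0.22 mL brought to 3500 μL → factor 3.5/0.22 = 15.909
Overall dilution factor = 20.231 × 15.909 = 321.85
Stock = 1.24 × 10^7 copies/μL × 321.85 = 3.99 × 10^9 copies/μL

3.99 × 10^9 copies/μL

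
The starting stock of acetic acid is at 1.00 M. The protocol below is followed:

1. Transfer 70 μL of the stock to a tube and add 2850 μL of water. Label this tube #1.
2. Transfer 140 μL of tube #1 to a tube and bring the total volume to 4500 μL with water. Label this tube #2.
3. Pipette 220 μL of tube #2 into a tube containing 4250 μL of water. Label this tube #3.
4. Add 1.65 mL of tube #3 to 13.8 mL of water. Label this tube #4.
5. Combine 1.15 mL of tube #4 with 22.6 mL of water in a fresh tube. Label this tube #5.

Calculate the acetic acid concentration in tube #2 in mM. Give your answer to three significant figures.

Step 1: 70 μL + 2850 μL = 2920 μL total → factor 2920/70 = 41.714
Step 2: 140 μL brought to 4500 μL → factor 4500/140 = 32.143
Dilution factor through tube #2 = 41.714 × 32.143 = 1340.8
[tube #2] = 1.00 M / 1340.8 = 0.0007458 M = 0.746 mM

0.746 mM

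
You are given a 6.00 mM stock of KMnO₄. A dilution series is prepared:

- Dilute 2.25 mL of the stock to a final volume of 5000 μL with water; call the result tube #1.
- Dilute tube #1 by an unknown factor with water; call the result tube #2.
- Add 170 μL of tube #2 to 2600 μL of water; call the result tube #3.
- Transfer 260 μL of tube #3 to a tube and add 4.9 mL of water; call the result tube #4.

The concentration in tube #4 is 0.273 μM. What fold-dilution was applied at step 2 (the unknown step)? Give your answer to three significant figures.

30.6-fold

Step 1: 2.25 mL brought to 5000 μL → factor 5/2.25 = 2.2222
Step 2: unknown factor x
Step 3: 170 μL + 2600 μL = 2770 μL total → factor 2770/170 = 16.294
Step 4: 260 μL + 4.9 mL = 5160 μL total → factor 5160/260 = 19.846
Product of known-step factors = 718.61
Overall factor = 6.00 mM / (0.273 μM) = 21978
x = 21978 / 718.61 = 30.6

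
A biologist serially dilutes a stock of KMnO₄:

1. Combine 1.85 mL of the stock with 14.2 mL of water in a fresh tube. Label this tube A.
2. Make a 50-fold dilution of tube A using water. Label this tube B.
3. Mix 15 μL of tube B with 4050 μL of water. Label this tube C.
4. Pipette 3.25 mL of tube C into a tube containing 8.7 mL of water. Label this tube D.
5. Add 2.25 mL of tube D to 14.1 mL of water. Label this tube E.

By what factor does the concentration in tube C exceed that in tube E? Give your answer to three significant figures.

Step 1: 1.85 mL + 14.2 mL = 16.05 mL total → factor 16.05/1.85 = 8.6757
Step 2: 50-fold → factor 50
Step 3: 15 μL + 4050 μL = 4065 μL total → factor 4065/15 = 271
Step 4: 3.25 mL + 8.7 mL = 11.95 mL total → factor 11.95/3.25 = 3.6769
Step 5: 2.25 mL + 14.1 mL = 16.35 mL total → factor 16.35/2.25 = 7.2667
Dilution factor to tube C = 1.1756 × 10^5; to tube E = 3.141 × 10^6
[tube C]/[tube E] = (factor to tube E)/(factor to tube C) = 3.141 × 10^6/1.1756 × 10^5 = 26.7

26.7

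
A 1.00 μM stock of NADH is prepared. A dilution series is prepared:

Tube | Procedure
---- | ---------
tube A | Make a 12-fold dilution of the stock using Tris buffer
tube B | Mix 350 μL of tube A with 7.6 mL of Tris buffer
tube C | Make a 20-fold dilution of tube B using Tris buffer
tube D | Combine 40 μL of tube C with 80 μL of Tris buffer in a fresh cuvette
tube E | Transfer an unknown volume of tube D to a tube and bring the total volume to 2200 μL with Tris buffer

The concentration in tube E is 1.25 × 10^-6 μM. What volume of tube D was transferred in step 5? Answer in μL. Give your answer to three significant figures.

Step 1: 12-fold → factor 12
Step 2: 350 μL + 7.6 mL = 7950 μL total → factor 7950/350 = 22.714
Step 3: 20-fold → factor 20
Step 4: 40 μL + 80 μL = 120 μL total → factor 120/40 = 3
Step 5: v brought to 2200 μL → factor = 2200 μL/v
Product of known-step factors = 16354
Overall factor = 1.00 μM / (1.25 × 10^-6 μM) = 8 × 10^5
Step-5 factor = 8 × 10^5 / 16354 = 48.917
v = 2200 μL / 48.917 = 45.0 μL

45.0 μL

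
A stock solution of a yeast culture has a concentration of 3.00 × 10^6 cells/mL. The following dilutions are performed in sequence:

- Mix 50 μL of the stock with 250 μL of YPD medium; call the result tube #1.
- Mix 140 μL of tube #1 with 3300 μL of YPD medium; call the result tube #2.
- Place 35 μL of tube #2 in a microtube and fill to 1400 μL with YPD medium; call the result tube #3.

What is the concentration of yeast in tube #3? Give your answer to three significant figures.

Step 1: 50 μL + 250 μL = 300 μL total → factor 300/50 = 6
Step 2: 140 μL + 3300 μL = 3440 μL total → factor 3440/140 = 24.571
Step 3: 35 μL brought to 1400 μL → factor 1400/35 = 40
Overall dilution factor = 6 × 24.571 × 40 = 5897.1
Final = 3.00 × 10^6 cells/mL / 5897.1 = 509 cells/mL

509 cells/mL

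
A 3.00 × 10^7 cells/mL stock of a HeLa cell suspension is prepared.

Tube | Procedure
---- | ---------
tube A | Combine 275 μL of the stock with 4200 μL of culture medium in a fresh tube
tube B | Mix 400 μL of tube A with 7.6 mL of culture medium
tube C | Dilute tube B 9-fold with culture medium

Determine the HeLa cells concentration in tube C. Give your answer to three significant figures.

Step 1: 275 μL + 4200 μL = 4475 μL total → factor 4475/275 = 16.273
Step 2: 400 μL + 7.6 mL = 8000 μL total → factor 8000/400 = 20
Step 3: 9-fold → factor 9
Overall dilution factor = 16.273 × 20 × 9 = 2929.1
Final = 3.00 × 10^7 cells/mL / 2929.1 = 1.02 × 10^4 cells/mL

1.02 × 10^4 cells/mL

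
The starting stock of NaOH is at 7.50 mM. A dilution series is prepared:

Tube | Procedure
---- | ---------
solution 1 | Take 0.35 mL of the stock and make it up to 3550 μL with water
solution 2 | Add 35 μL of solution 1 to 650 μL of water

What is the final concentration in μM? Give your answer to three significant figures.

37.8 μM

Step 1: 0.35 mL brought to 3550 μL → factor 3.55/0.35 = 10.143
Step 2: 35 μL + 650 μL = 685 μL total → factor 685/35 = 19.571
Overall dilution factor = 10.143 × 19.571 = 198.51
Final = 7.50 mM / 198.51 = 0.03778 mM = 37.8 μM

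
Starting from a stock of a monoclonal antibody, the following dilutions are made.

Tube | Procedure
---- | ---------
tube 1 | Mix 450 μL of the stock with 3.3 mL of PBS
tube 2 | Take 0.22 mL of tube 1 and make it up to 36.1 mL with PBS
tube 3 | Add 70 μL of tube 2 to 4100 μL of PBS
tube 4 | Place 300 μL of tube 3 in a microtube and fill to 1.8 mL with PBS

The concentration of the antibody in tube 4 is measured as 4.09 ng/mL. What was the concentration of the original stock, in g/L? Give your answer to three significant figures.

2.00 g/L

Step 1: 450 μL + 3.3 mL = 3750 μL total → factor 3750/450 = 8.3333
Step 2: 0.22 mL brought to 36.1 mL → factor 36.1/0.22 = 164.09
Step 3: 70 μL + 4100 μL = 4170 μL total → factor 4170/70 = 59.571
Step 4: 300 μL brought to 1.8 mL → factor 1800/300 = 6
Overall dilution factor = 8.3333 × 164.09 × 59.571 × 6 = 4.8876 × 10^5
Stock = 4.09 ng/mL × 4.8876 × 10^5 = 1.999 × 10^6 ng/mL = 2.00 g/L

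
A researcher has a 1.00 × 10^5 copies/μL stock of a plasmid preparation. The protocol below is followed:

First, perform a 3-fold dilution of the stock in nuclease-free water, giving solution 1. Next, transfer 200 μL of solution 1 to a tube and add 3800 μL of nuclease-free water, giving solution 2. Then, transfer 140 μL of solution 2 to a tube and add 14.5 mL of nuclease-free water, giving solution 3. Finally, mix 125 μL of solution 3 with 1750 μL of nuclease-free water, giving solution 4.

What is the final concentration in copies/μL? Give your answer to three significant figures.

1.06 copies/μL

Step 1: 3-fold → factor 3
Step 2: 200 μL + 3800 μL = 4000 μL total → factor 4000/200 = 20
Step 3: 140 μL + 14.5 mL = 14640 μL total → factor 14640/140 = 104.57
Step 4: 125 μL + 1750 μL = 1875 μL total → factor 1875/125 = 15
Overall dilution factor = 3 × 20 × 104.57 × 15 = 94114
Final = 1.00 × 10^5 copies/μL / 94114 = 1.06 copies/μL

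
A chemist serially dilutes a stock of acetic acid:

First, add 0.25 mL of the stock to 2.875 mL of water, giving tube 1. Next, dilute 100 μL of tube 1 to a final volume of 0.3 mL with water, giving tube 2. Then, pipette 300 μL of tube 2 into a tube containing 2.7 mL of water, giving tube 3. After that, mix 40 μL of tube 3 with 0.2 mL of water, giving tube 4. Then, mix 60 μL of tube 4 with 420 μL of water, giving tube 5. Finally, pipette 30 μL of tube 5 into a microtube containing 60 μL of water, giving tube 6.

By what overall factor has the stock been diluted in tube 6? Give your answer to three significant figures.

Step 1: 0.25 mL + 2.875 mL = 3.125 mL total → factor 3.125/0.25 = 12.5
Step 2: 100 μL brought to 0.3 mL → factor 300/100 = 3
Step 3: 300 μL + 2.7 mL = 3000 μL total → factor 3000/300 = 10
Step 4: 40 μL + 0.2 mL = 240 μL total → factor 240/40 = 6
Step 5: 60 μL + 420 μL = 480 μL total → factor 480/60 = 8
Step 6: 30 μL + 60 μL = 90 μL total → factor 90/30 = 3
Overall dilution factor = 12.5 × 3 × 10 × 6 × 8 × 3 = 54000

5.40 × 10^4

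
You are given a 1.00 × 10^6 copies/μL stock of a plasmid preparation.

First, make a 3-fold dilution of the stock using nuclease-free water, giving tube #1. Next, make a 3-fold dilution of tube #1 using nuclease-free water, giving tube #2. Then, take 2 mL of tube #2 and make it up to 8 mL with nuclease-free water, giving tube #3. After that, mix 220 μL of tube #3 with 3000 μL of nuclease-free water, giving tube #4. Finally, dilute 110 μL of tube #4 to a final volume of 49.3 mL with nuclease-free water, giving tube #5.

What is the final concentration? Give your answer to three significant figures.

4.23 copies/μL

Step 1: 3-fold → factor 3
Step 2: 3-fold → factor 3
Step 3: 2 mL brought to 8 mL → factor 8/2 = 4
Step 4: 220 μL + 3000 μL = 3220 μL total → factor 3220/220 = 14.636
Step 5: 110 μL brought to 49.3 mL → factor 49300/110 = 448.18
Overall dilution factor = 3 × 3 × 4 × 14.636 × 448.18 = 2.3615 × 10^5
Final = 1.00 × 10^6 copies/μL / 2.3615 × 10^5 = 4.23 copies/μL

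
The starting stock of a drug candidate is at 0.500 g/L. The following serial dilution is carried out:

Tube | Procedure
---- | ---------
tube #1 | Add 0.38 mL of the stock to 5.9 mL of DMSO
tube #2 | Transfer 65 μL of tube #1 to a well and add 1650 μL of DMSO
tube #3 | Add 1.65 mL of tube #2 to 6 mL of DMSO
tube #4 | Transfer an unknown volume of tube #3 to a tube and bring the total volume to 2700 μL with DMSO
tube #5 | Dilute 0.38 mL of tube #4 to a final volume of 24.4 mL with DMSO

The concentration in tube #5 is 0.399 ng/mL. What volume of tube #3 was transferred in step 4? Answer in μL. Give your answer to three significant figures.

Step 1: 0.38 mL + 5.9 mL = 6.28 mL total → factor 6.28/0.38 = 16.526
Step 2: 65 μL + 1650 μL = 1715 μL total → factor 1715/65 = 26.385
Step 3: 1.65 mL + 6 mL = 7.65 mL total → factor 7.65/1.65 = 4.6364
Step 4: v brought to 2700 μL → factor = 2700 μL/v
Step 5: 0.38 mL brought to 24.4 mL → factor 24.4/0.38 = 64.211
Product of known-step factors = 1.2981 × 10^5
Overall factor = 0.500 g/L / (0.399 ng/mL) = 1.2531 × 10^6
Step-4 factor = 1.2531 × 10^6 / 1.2981 × 10^5 = 9.6535
v = 2700 μL / 9.6535 = 280 μL

280 μL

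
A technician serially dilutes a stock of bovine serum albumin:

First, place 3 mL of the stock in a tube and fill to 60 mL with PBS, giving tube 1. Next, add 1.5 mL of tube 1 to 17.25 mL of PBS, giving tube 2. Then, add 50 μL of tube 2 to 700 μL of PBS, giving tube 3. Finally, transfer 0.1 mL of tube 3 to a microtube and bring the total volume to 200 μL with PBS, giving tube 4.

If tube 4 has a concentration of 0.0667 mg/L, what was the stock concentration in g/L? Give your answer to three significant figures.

Step 1: 3 mL brought to 60 mL → factor 60/3 = 20
Step 2: 1.5 mL + 17.25 mL = 18.75 mL total → factor 18.75/1.5 = 12.5
Step 3: 50 μL + 700 μL = 750 μL total → factor 750/50 = 15
Step 4: 0.1 mL brought to 200 μL → factor 0.2/0.1 = 2
Overall dilution factor = 20 × 12.5 × 15 × 2 = 7500
Stock = 0.0667 mg/L × 7500 = 500.2 mg/L = 0.500 g/L

0.500 g/L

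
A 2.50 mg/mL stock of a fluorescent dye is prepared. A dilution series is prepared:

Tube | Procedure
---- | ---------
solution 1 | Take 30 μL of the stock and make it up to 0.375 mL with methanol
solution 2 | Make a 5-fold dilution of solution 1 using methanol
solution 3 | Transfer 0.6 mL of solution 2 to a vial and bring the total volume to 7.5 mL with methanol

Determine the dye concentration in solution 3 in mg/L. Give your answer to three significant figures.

3.20 mg/L

Step 1: 30 μL brought to 0.375 mL → factor 375/30 = 12.5
Step 2: 5-fold → factor 5
Step 3: 0.6 mL brought to 7.5 mL → factor 7.5/0.6 = 12.5
Overall dilution factor = 12.5 × 5 × 12.5 = 781.25
Final = 2.50 mg/mL / 781.25 = 0.003200 mg/mL = 3.20 mg/L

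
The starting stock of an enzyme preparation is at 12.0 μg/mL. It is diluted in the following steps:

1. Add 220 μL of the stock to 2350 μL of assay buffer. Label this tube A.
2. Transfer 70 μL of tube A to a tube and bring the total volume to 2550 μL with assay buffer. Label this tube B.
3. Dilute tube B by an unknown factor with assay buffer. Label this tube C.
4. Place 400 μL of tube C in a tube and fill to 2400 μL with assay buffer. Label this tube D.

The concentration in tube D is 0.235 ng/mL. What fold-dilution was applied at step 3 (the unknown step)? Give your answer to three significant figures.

20.0-fold

Step 1: 220 μL + 2350 μL = 2570 μL total → factor 2570/220 = 11.682
Step 2: 70 μL brought to 2550 μL → factor 2550/70 = 36.429
Step 3: unknown factor x
Step 4: 400 μL brought to 2400 μL → factor 2400/400 = 6
Product of known-step factors = 2553.3
Overall factor = 12.0 μg/mL / (0.235 ng/mL) = 51064
x = 51064 / 2553.3 = 20.0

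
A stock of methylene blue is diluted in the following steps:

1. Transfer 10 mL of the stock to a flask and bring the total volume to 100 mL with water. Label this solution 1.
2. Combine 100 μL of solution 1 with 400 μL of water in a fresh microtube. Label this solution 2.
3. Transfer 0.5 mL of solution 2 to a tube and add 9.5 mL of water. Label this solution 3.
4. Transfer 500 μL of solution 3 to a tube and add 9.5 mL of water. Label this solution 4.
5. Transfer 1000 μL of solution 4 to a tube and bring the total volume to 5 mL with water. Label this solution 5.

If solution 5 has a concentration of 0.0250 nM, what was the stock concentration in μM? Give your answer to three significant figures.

Step 1: 10 mL brought to 100 mL → factor 100/10 = 10
Step 2: 100 μL + 400 μL = 500 μL total → factor 500/100 = 5
Step 3: 0.5 mL + 9.5 mL = 10 mL total → factor 10/0.5 = 20
Step 4: 500 μL + 9.5 mL = 10000 μL total → factor 10000/500 = 20
Step 5: 1000 μL brought to 5 mL → factor 5000/1000 = 5
Overall dilution factor = 10 × 5 × 20 × 20 × 5 = 1 × 10^5
Stock = 0.0250 nM × 1 × 10^5 = 2500 nM = 2.50 μM

2.50 μM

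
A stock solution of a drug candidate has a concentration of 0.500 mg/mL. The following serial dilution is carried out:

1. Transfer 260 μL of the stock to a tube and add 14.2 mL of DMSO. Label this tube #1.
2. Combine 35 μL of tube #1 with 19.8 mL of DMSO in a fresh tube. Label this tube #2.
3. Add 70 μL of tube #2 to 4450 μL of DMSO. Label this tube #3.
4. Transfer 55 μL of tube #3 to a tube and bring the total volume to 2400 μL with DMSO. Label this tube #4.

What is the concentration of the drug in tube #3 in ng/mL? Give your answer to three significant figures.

0.246 ng/mL

Step 1: 260 μL + 14.2 mL = 14460 μL total → factor 14460/260 = 55.615
Step 2: 35 μL + 19.8 mL = 19835 μL total → factor 19835/35 = 566.71
Step 3: 70 μL + 4450 μL = 4520 μL total → factor 4520/70 = 64.571
Dilution factor through tube #3 = 55.615 × 566.71 × 64.571 = 2.0352 × 10^6
[tube #3] = 0.500 mg/mL / 2.0352 × 10^6 = 2.457 × 10^-7 mg/mL = 0.246 ng/mL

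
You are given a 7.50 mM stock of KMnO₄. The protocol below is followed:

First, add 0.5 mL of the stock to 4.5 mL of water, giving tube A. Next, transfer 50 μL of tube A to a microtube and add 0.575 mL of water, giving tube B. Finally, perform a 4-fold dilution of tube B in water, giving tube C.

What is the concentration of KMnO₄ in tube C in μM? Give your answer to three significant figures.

15.0 μM

Step 1: 0.5 mL + 4.5 mL = 5 mL total → factor 5/0.5 = 10
Step 2: 50 μL + 0.575 mL = 625 μL total → factor 625/50 = 12.5
Step 3: 4-fold → factor 4
Overall dilution factor = 10 × 12.5 × 4 = 500
Final = 7.50 mM / 500 = 0.01500 mM = 15.0 μM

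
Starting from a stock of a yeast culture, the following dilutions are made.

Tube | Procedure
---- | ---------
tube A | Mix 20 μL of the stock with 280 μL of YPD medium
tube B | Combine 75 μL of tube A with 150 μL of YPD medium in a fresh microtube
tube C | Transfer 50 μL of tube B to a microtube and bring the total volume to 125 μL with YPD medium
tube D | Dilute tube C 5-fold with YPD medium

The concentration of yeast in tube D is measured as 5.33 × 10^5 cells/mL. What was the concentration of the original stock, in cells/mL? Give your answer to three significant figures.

3.00 × 10^8 cells/mL

Step 1: 20 μL + 280 μL = 300 μL total → factor 300/20 = 15
Step 2: 75 μL + 150 μL = 225 μL total → factor 225/75 = 3
Step 3: 50 μL brought to 125 μL → factor 125/50 = 2.5
Step 4: 5-fold → factor 5
Overall dilution factor = 15 × 3 × 2.5 × 5 = 562.5
Stock = 5.33 × 10^5 cells/mL × 562.5 = 3.00 × 10^8 cells/mL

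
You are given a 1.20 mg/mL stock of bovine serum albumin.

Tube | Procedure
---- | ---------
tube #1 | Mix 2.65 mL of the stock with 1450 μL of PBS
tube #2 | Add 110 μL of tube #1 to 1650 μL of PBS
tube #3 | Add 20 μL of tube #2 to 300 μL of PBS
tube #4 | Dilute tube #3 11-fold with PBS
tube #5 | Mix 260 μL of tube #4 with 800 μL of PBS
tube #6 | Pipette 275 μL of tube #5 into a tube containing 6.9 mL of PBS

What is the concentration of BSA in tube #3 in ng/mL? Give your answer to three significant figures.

3.03 × 10^3 ng/mL

Step 1: 2.65 mL + 1450 μL = 4.1 mL total → factor 4.1/2.65 = 1.5472
Step 2: 110 μL + 1650 μL = 1760 μL total → factor 1760/110 = 16
Step 3: 20 μL + 300 μL = 320 μL total → factor 320/20 = 16
Dilution factor through tube #3 = 1.5472 × 16 × 16 = 396.08
[tube #3] = 1.20 mg/mL / 396.08 = 0.003030 mg/mL = 3.03 × 10^3 ng/mL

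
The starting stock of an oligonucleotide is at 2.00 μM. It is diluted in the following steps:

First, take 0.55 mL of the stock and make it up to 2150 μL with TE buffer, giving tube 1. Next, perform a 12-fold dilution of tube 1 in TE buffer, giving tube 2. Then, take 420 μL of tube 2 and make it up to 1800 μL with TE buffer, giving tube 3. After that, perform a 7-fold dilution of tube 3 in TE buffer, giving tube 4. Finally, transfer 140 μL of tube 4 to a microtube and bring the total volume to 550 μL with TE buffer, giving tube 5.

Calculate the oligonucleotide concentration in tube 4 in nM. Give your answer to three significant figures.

Step 1: 0.55 mL brought to 2150 μL → factor 2.15/0.55 = 3.9091
Step 2: 12-fold → factor 12
Step 3: 420 μL brought to 1800 μL → factor 1800/420 = 4.2857
Step 4: 7-fold → factor 7
Dilution factor through tube 4 = 3.9091 × 12 × 4.2857 × 7 = 1407.3
[tube 4] = 2.00 μM / 1407.3 = 0.001421 μM = 1.42 nM

1.42 nM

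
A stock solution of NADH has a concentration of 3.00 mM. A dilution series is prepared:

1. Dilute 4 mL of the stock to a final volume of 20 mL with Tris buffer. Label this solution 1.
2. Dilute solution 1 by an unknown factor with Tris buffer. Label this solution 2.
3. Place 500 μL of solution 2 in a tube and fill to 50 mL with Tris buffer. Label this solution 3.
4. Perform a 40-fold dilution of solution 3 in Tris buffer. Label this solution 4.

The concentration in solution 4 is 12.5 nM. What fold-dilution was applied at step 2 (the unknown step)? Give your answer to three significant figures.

Step 1: 4 mL brought to 20 mL → factor 20/4 = 5
Step 2: unknown factor x
Step 3: 500 μL brought to 50 mL → factor 50000/500 = 100
Step 4: 40-fold → factor 40
Product of known-step factors = 20000
Overall factor = 3.00 mM / (12.5 nM) = 2.4 × 10^5
x = 2.4 × 10^5 / 20000 = 12.0

12.0-fold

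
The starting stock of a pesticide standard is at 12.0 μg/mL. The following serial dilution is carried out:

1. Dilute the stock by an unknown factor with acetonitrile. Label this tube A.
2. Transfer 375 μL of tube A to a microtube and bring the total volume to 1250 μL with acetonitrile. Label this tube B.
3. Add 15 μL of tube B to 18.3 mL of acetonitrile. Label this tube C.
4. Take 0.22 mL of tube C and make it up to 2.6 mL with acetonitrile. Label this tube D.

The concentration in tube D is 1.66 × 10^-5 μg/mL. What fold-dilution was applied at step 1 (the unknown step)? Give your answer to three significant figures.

15.0-fold

Step 1: unknown factor x
Step 2: 375 μL brought to 1250 μL → factor 1250/375 = 3.3333
Step 3: 15 μL + 18.3 mL = 18315 μL total → factor 18315/15 = 1221
Step 4: 0.22 mL brought to 2.6 mL → factor 2.6/0.22 = 11.818
Product of known-step factors = 48100
Overall factor = 12.0 μg/mL / (1.66 × 10^-5 μg/mL) = 7.2289 × 10^5
x = 7.2289 × 10^5 / 48100 = 15.0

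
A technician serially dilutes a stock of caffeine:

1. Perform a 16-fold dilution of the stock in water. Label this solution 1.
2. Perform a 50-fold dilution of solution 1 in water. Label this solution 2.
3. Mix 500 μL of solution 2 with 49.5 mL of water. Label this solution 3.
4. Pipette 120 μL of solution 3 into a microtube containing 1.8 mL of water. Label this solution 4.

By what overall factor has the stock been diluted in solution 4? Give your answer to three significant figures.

Step 1: 16-fold → factor 16
Step 2: 50-fold → factor 50
Step 3: 500 μL + 49.5 mL = 50000 μL total → factor 50000/500 = 100
Step 4: 120 μL + 1.8 mL = 1920 μL total → factor 1920/120 = 16
Overall dilution factor = 16 × 50 × 100 × 16 = 1.28 × 10^6

1.28 × 10^6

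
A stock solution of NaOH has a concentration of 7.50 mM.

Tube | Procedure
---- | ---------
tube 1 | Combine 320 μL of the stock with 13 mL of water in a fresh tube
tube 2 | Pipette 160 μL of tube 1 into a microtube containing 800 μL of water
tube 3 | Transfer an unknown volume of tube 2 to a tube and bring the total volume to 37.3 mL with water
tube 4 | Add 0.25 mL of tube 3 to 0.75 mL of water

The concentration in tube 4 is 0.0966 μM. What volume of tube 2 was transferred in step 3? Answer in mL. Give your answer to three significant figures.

0.480 mL

Step 1: 320 μL + 13 mL = 13320 μL total → factor 13320/320 = 41.625
Step 2: 160 μL + 800 μL = 960 μL total → factor 960/160 = 6
Step 3: v brought to 37.3 mL → factor = 37.3 mL/v
Step 4: 0.25 mL + 0.75 mL = 1 mL total → factor 1/0.25 = 4
Product of known-step factors = 999
Overall factor = 7.50 mM / (0.0966 μM) = 77640
Step-3 factor = 77640 / 999 = 77.717
v = 37.3 mL / 77.717 = 0.480 mL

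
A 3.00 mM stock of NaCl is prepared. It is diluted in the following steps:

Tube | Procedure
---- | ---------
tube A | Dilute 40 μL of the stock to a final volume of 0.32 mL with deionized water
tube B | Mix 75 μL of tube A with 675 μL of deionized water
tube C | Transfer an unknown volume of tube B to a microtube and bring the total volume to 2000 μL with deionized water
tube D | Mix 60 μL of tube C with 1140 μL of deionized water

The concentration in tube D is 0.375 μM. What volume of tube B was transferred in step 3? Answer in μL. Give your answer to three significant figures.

400 μL

Step 1: 40 μL brought to 0.32 mL → factor 320/40 = 8
Step 2: 75 μL + 675 μL = 750 μL total → factor 750/75 = 10
Step 3: v brought to 2000 μL → factor = 2000 μL/v
Step 4: 60 μL + 1140 μL = 1200 μL total → factor 1200/60 = 20
Product of known-step factors = 1600
Overall factor = 3.00 mM / (0.375 μM) = 8000
Step-3 factor = 8000 / 1600 = 5
v = 2000 μL / 5 = 400 μL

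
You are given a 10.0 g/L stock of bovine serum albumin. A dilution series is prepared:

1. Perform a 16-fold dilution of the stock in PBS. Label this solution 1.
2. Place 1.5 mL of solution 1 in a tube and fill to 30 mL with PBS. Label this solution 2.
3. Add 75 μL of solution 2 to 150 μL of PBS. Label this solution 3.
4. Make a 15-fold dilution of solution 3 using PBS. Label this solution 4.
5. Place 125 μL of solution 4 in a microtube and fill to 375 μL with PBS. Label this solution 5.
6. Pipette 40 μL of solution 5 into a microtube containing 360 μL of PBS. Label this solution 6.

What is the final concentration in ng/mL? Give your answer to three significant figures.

Step 1: 16-fold → factor 16
Step 2: 1.5 mL brought to 30 mL → factor 30/1.5 = 20
Step 3: 75 μL + 150 μL = 225 μL total → factor 225/75 = 3
Step 4: 15-fold → factor 15
Step 5: 125 μL brought to 375 μL → factor 375/125 = 3
Step 6: 40 μL + 360 μL = 400 μL total → factor 400/40 = 10
Overall dilution factor = 16 × 20 × 3 × 15 × 3 × 10 = 4.32 × 10^5
Final = 10.0 g/L / 4.32 × 10^5 = 2.315 × 10^-5 g/L = 23.1 ng/mL

23.1 ng/mL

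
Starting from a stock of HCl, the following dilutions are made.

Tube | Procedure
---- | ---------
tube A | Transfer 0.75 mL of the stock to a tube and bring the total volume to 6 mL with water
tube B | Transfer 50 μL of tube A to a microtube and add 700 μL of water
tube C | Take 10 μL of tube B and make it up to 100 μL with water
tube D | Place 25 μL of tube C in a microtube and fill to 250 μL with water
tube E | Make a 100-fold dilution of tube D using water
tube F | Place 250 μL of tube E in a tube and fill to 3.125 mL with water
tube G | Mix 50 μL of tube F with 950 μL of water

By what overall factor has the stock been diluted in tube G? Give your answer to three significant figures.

Step 1: 0.75 mL brought to 6 mL → factor 6/0.75 = 8
Step 2: 50 μL + 700 μL = 750 μL total → factor 750/50 = 15
Step 3: 10 μL brought to 100 μL → factor 100/10 = 10
Step 4: 25 μL brought to 250 μL → factor 250/25 = 10
Step 5: 100-fold → factor 100
Step 6: 250 μL brought to 3.125 mL → factor 3125/250 = 12.5
Step 7: 50 μL + 950 μL = 1000 μL total → factor 1000/50 = 20
Overall dilution factor = 8 × 15 × 10 × 10 × 100 × 12.5 × 20 = 3 × 10^8

3.00 × 10^8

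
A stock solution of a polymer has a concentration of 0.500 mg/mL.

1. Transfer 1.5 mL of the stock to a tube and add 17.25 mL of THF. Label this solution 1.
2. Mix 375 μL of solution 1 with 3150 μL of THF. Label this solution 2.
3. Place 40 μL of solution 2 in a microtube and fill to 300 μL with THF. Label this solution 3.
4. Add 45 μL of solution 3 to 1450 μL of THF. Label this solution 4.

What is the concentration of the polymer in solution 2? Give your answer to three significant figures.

0.00426 mg/mL

Step 1: 1.5 mL + 17.25 mL = 18.75 mL total → factor 18.75/1.5 = 12.5
Step 2: 375 μL + 3150 μL = 3525 μL total → factor 3525/375 = 9.4
Dilution factor through solution 2 = 12.5 × 9.4 = 117.5
[solution 2] = 0.500 mg/mL / 117.5 = 0.00426 mg/mL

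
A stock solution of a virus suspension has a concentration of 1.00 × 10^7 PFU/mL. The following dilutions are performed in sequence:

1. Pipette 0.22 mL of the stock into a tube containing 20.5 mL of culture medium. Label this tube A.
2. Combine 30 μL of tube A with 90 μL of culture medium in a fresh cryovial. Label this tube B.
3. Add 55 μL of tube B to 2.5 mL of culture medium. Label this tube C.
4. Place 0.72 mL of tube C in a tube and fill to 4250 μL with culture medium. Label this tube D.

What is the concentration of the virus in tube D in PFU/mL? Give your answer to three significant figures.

96.8 PFU/mL

Step 1: 0.22 mL + 20.5 mL = 20.72 mL total → factor 20.72/0.22 = 94.182
Step 2: 30 μL + 90 μL = 120 μL total → factor 120/30 = 4
Step 3: 55 μL + 2.5 mL = 2555 μL total → factor 2555/55 = 46.455
Step 4: 0.72 mL brought to 4250 μL → factor 4.25/0.72 = 5.9028
Dilution factor through tube D = 94.182 × 4 × 46.455 × 5.9028 = 1.033 × 10^5
[tube D] = 1.00 × 10^7 PFU/mL / 1.033 × 10^5 = 96.8 PFU/mL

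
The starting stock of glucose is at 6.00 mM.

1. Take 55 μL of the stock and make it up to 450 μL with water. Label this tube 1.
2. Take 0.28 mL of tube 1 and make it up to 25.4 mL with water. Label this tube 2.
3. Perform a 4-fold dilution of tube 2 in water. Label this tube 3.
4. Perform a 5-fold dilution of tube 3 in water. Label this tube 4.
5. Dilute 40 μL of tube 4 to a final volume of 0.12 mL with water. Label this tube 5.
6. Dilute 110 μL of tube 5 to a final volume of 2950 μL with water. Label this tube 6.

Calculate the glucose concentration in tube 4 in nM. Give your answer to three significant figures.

Step 1: 55 μL brought to 450 μL → factor 450/55 = 8.1818
Step 2: 0.28 mL brought to 25.4 mL → factor 25.4/0.28 = 90.714
Step 3: 4-fold → factor 4
Step 4: 5-fold → factor 5
Dilution factor through tube 4 = 8.1818 × 90.714 × 4 × 5 = 14844
[tube 4] = 6.00 mM / 14844 = 0.0004042 mM = 404 nM

404 nM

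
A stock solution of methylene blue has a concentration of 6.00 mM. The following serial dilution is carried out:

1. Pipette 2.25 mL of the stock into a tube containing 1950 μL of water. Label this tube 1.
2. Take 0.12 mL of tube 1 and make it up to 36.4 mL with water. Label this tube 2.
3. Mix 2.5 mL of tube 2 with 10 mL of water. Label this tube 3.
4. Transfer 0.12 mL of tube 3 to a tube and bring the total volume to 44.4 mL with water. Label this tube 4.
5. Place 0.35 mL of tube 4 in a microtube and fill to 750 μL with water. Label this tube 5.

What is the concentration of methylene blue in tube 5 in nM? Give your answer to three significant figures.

Step 1: 2.25 mL + 1950 μL = 4.2 mL total → factor 4.2/2.25 = 1.8667
Step 2: 0.12 mL brought to 36.4 mL → factor 36.4/0.12 = 303.33
Step 3: 2.5 mL + 10 mL = 12.5 mL total → factor 12.5/2.5 = 5
Step 4: 0.12 mL brought to 44.4 mL → factor 44.4/0.12 = 370
Step 5: 0.35 mL brought to 750 μL → factor 0.75/0.35 = 2.1429
Overall dilution factor = 1.8667 × 303.33 × 5 × 370 × 2.1429 = 2.2447 × 10^6
Final = 6.00 mM / 2.2447 × 10^6 = 2.673 × 10^-6 mM = 2.67 nM

2.67 nM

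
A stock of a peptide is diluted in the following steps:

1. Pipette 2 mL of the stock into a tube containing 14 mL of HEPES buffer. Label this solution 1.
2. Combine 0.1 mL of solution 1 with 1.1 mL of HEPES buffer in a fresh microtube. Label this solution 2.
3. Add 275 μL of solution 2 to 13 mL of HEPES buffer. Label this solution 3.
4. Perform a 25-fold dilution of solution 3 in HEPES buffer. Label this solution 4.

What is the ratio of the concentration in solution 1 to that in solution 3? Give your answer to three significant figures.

Step 1: 2 mL + 14 mL = 16 mL total → factor 16/2 = 8
Step 2: 0.1 mL + 1.1 mL = 1.2 mL total → factor 1.2/0.1 = 12
Step 3: 275 μL + 13 mL = 13275 μL total → factor 13275/275 = 48.273
Dilution factor to solution 1 = 8; to solution 3 = 4634.2
[solution 1]/[solution 3] = (factor to solution 3)/(factor to solution 1) = 4634.2/8 = 579

579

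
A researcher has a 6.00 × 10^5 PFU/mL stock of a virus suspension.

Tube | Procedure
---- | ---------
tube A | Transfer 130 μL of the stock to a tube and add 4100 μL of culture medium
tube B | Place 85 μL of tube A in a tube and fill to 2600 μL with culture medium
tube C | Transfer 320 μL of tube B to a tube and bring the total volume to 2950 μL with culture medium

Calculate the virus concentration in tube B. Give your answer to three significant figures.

Step 1: 130 μL + 4100 μL = 4230 μL total → factor 4230/130 = 32.538
Step 2: 85 μL brought to 2600 μL → factor 2600/85 = 30.588
Dilution factor through tube B = 32.538 × 30.588 = 995.29
[tube B] = 6.00 × 10^5 PFU/mL / 995.29 = 603 PFU/mL

603 PFU/mL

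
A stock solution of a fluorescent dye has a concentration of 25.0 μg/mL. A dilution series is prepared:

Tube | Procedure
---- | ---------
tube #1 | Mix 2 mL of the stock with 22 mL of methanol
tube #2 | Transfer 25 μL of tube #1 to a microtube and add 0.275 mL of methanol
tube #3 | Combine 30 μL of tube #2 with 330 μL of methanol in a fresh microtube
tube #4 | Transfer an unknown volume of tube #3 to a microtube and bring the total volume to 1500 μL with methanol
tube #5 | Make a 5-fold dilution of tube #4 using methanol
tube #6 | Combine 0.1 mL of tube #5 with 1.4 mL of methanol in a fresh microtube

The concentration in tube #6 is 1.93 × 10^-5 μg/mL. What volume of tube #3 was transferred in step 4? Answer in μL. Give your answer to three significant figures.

Step 1: 2 mL + 22 mL = 24 mL total → factor 24/2 = 12
Step 2: 25 μL + 0.275 mL = 300 μL total → factor 300/25 = 12
Step 3: 30 μL + 330 μL = 360 μL total → factor 360/30 = 12
Step 4: v brought to 1500 μL → factor = 1500 μL/v
Step 5: 5-fold → factor 5
Step 6: 0.1 mL + 1.4 mL = 1.5 mL total → factor 1.5/0.1 = 15
Product of known-step factors = 1.296 × 10^5
Overall factor = 25.0 μg/mL / (1.93 × 10^-5 μg/mL) = 1.2953 × 10^6
Step-4 factor = 1.2953 × 10^6 / 1.296 × 10^5 = 9.9949
v = 1500 μL / 9.9949 = 150 μL

150 μL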